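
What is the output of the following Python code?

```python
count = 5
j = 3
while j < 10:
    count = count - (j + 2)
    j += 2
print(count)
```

-27

j=3: count = 5-5 = 0
j=5: count = 0-7 = -7
j=7: count = (-7)-9 = -16
j=9: count = (-16)-11 = -27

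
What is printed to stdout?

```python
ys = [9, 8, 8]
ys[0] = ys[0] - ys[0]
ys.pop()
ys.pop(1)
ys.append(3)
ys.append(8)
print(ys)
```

[0, 3, 8]

ys[0] = ys[0]-ys[0] = 9-9 = 0 → [0, 8, 8]
pop() removes 8 → [0, 8]
pop(1) removes 8 → [0]
append 3 → [0, 3]
append 8 → [0, 3, 8]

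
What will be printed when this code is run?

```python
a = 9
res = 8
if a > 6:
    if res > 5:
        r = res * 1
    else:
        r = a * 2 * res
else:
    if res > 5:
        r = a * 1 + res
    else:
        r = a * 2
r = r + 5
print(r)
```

13

a=9, res=8
a > 6 is True; res > 5 is True
→ r = res * 1 = 8
r = 8+5 = 13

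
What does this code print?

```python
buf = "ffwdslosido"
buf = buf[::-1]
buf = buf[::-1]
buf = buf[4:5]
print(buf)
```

s

reverse → 'odisolsdwff'
reverse → 'ffwdslosido'
slice [4:5] → 's'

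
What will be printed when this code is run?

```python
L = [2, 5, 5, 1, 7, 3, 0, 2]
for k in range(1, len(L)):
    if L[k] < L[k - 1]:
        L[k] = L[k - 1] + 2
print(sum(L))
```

k=1: 5>=2, unchanged → [2, 5, 5, 1, 7, 3, 0, 2]
k=2: 5>=5, unchanged → [2, 5, 5, 1, 7, 3, 0, 2]
k=3: 1<5, L[3] = 5+2 = 7 → [2, 5, 5, 7, 7, 3, 0, 2]
k=4: 7>=7, unchanged → [2, 5, 5, 7, 7, 3, 0, 2]
k=5: 3<7, L[5] = 7+2 = 9 → [2, 5, 5, 7, 7, 9, 0, 2]
k=6: 0<9, L[6] = 9+2 = 11 → [2, 5, 5, 7, 7, 9, 11, 2]
k=7: 2<11, L[7] = 11+2 = 13 → [2, 5, 5, 7, 7, 9, 11, 13]
sum = 59

59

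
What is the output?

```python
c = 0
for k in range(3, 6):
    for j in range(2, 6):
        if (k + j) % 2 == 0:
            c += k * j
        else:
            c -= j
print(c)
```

k=3,j=2: odd sum, c = 0-2 = -2
k=3,j=3: even sum, c = (-2)+9 = 7
k=3,j=4: odd sum, c = 7-4 = 3
k=3,j=5: even sum, c = 3+15 = 18
k=4,j=2: even sum, c = 18+8 = 26
k=4,j=3: odd sum, c = 26-3 = 23
k=4,j=4: even sum, c = 23+16 = 39
k=4,j=5: odd sum, c = 39-5 = 34
k=5,j=2: odd sum, c = 34-2 = 32
k=5,j=3: even sum, c = 32+15 = 47
k=5,j=4: odd sum, c = 47-4 = 43
k=5,j=5: even sum, c = 43+25 = 68

68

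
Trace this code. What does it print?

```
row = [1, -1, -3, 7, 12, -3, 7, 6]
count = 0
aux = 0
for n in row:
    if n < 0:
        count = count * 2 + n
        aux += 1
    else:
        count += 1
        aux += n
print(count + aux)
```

37

n=1: not <0, count = 0+1 = 1; aux=1
n=-1: <0, count = 1*2+(-1) = 1; aux=2
n=-3: <0, count = 1*2+(-3) = -1; aux=3
n=7: not <0, count = (-1)+1 = 0; aux=10
n=12: not <0, count = 0+1 = 1; aux=22
n=-3: <0, count = 1*2+(-3) = -1; aux=23
n=7: not <0, count = (-1)+1 = 0; aux=30
n=6: not <0, count = 0+1 = 1; aux=36
count+aux = 1+36 = 37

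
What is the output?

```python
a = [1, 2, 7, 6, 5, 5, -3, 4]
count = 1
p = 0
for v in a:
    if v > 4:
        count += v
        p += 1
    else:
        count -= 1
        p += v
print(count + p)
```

28

v=1: not >4, count = 1-1 = 0; p=1
v=2: not >4, count = 0-1 = -1; p=3
v=7: >4, count = (-1)+7 = 6; p=4
v=6: >4, count = 6+6 = 12; p=5
v=5: >4, count = 12+5 = 17; p=6
v=5: >4, count = 17+5 = 22; p=7
v=-3: not >4, count = 22-1 = 21; p=4
v=4: not >4, count = 21-1 = 20; p=8
count+p = 20+8 = 28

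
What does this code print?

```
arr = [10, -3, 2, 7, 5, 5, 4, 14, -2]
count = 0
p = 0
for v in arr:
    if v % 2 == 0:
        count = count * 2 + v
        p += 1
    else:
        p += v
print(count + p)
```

237

v=10: even, count = 0*2+10 = 10; p=1
v=-3: not even; p=-2
v=2: even, count = 10*2+2 = 22; p=-1
v=7: not even; p=6
v=5: not even; p=11
v=5: not even; p=16
v=4: even, count = 22*2+4 = 48; p=17
v=14: even, count = 48*2+14 = 110; p=18
v=-2: even, count = 110*2+(-2) = 218; p=19
count+p = 218+19 = 237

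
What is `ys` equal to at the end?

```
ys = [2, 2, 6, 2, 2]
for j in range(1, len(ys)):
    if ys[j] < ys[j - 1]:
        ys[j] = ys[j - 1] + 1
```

[2, 2, 6, 7, 8]

j=1: 2>=2, unchanged → [2, 2, 6, 2, 2]
j=2: 6>=2, unchanged → [2, 2, 6, 2, 2]
j=3: 2<6, ys[3] = 6+1 = 7 → [2, 2, 6, 7, 2]
j=4: 2<7, ys[4] = 7+1 = 8 → [2, 2, 6, 7, 8]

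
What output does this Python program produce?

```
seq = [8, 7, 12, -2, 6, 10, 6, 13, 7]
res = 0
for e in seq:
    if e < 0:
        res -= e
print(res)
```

2

e=8: not <0
e=7: not <0
e=12: not <0
e=-2: <0, res = 0-(-2) = 2
e=6: not <0
e=10: not <0
e=6: not <0
e=13: not <0
e=7: not <0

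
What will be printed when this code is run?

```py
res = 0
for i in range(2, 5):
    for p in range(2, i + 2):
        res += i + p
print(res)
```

i=2,p=2: res = 0+4 = 4
i=2,p=3: res = 4+5 = 9
i=3,p=2: res = 9+5 = 14
i=3,p=3: res = 14+6 = 20
i=3,p=4: res = 20+7 = 27
i=4,p=2: res = 27+6 = 33
i=4,p=3: res = 33+7 = 40
i=4,p=4: res = 40+8 = 48
i=4,p=5: res = 48+9 = 57

57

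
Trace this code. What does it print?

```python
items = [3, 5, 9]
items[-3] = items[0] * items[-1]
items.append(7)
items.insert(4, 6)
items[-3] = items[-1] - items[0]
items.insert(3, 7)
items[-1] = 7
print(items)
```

items[-3] = items[0]*items[-1] = 3*9 = 27 → [27, 5, 9]
append 7 → [27, 5, 9, 7]
insert 6 at 4 → [27, 5, 9, 7, 6]
items[-3] = items[-1]-items[0] = 6-27 = -21 → [27, 5, -21, 7, 6]
insert 7 at 3 → [27, 5, -21, 7, 7, 6]
items[-1] = 7 → [27, 5, -21, 7, 7, 7]

[27, 5, -21, 7, 7, 7]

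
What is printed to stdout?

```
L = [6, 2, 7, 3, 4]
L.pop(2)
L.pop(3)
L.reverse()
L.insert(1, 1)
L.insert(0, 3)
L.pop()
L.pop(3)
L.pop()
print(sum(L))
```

6

pop(2) removes 7 → [6, 2, 3, 4]
pop(3) removes 4 → [6, 2, 3]
reverse → [3, 2, 6]
insert 1 at 1 → [3, 1, 2, 6]
insert 3 at 0 → [3, 3, 1, 2, 6]
pop() removes 6 → [3, 3, 1, 2]
pop(3) removes 2 → [3, 3, 1]
pop() removes 1 → [3, 3]
sum = 6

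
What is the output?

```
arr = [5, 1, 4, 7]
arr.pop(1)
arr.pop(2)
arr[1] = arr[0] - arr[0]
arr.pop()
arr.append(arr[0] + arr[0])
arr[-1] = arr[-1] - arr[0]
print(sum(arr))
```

pop(1) removes 1 → [5, 4, 7]
pop(2) removes 7 → [5, 4]
arr[1] = arr[0]-arr[0] = 5-5 = 0 → [5, 0]
pop() removes 0 → [5]
append arr[0]+arr[0] = 5+5 = 10 → [5, 10]
arr[-1] = arr[-1]-arr[0] = 10-5 = 5 → [5, 5]
sum = 10

10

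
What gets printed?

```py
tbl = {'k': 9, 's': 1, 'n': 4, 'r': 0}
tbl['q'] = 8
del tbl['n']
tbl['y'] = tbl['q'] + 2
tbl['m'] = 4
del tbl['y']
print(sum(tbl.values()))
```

22

tbl['q'] = 8 → {'k': 9, 's': 1, 'n': 4, 'r': 0, 'q': 8}
del 'n' → {'k': 9, 's': 1, 'r': 0, 'q': 8}
tbl['y'] = tbl['q']+2 = 10 → {'k': 9, 's': 1, 'r': 0, 'q': 8, 'y': 10}
tbl['m'] = 4 → {'k': 9, 's': 1, 'r': 0, 'q': 8, 'y': 10, 'm': 4}
del 'y' → {'k': 9, 's': 1, 'r': 0, 'q': 8, 'm': 4}
sum of values = 22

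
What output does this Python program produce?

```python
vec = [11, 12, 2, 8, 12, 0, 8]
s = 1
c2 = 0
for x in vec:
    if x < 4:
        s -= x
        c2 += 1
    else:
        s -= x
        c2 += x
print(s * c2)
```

-2756

x=11: not <4, s = 1-11 = -10; c2=11
x=12: not <4, s = (-10)-12 = -22; c2=23
x=2: <4, s = (-22)-2 = -24; c2=24
x=8: not <4, s = (-24)-8 = -32; c2=32
x=12: not <4, s = (-32)-12 = -44; c2=44
x=0: <4, s = (-44)-0 = -44; c2=45
x=8: not <4, s = (-44)-8 = -52; c2=53
s*c2 = (-52)*53 = -2756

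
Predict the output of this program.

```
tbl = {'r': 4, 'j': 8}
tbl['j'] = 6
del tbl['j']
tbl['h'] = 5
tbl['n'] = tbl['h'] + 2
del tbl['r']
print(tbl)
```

{'h': 5, 'n': 7}

tbl['j'] = 6 → {'r': 4, 'j': 6}
del 'j' → {'r': 4}
tbl['h'] = 5 → {'r': 4, 'h': 5}
tbl['n'] = tbl['h']+2 = 7 → {'r': 4, 'h': 5, 'n': 7}
del 'r' → {'h': 5, 'n': 7}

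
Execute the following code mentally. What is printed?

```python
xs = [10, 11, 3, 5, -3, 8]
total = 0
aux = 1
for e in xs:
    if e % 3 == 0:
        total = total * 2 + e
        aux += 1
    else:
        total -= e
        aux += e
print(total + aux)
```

e=10: not %3==0, total = 0-10 = -10; aux=11
e=11: not %3==0, total = (-10)-11 = -21; aux=22
e=3: %3==0, total = (-21)*2+3 = -39; aux=23
e=5: not %3==0, total = (-39)-5 = -44; aux=28
e=-3: %3==0, total = (-44)*2+(-3) = -91; aux=29
e=8: not %3==0, total = (-91)-8 = -99; aux=37
total+aux = (-99)+37 = -62

-62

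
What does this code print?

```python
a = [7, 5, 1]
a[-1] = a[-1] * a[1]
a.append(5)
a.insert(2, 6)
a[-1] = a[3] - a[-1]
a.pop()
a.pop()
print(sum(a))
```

18

a[-1] = a[-1]*a[1] = 1*5 = 5 → [7, 5, 5]
append 5 → [7, 5, 5, 5]
insert 6 at 2 → [7, 5, 6, 5, 5]
a[-1] = a[3]-a[-1] = 5-5 = 0 → [7, 5, 6, 5, 0]
pop() removes 0 → [7, 5, 6, 5]
pop() removes 5 → [7, 5, 6]
sum = 18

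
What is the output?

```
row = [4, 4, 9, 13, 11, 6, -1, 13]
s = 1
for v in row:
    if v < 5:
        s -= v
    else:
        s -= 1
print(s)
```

v=4: <5, s = 1-4 = -3
v=4: <5, s = (-3)-4 = -7
v=9: not <5, s = (-7)-1 = -8
v=13: not <5, s = (-8)-1 = -9
v=11: not <5, s = (-9)-1 = -10
v=6: not <5, s = (-10)-1 = -11
v=-1: <5, s = (-11)-(-1) = -10
v=13: not <5, s = (-10)-1 = -11

-11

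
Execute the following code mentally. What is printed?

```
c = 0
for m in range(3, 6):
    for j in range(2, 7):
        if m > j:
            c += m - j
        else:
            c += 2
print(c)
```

m=3,j=2: 3>2, c = 0+1 = 1
m=3,j=3: not 3>3, c = 1+2 = 3
m=3,j=4: not 3>4, c = 3+2 = 5
m=3,j=5: not 3>5, c = 5+2 = 7
m=3,j=6: not 3>6, c = 7+2 = 9
m=4,j=2: 4>2, c = 9+2 = 11
m=4,j=3: 4>3, c = 11+1 = 12
m=4,j=4: not 4>4, c = 12+2 = 14
m=4,j=5: not 4>5, c = 14+2 = 16
m=4,j=6: not 4>6, c = 16+2 = 18
m=5,j=2: 5>2, c = 18+3 = 21
m=5,j=3: 5>3, c = 21+2 = 23
m=5,j=4: 5>4, c = 23+1 = 24
m=5,j=5: not 5>5, c = 24+2 = 26
m=5,j=6: not 5>6, c = 26+2 = 28

28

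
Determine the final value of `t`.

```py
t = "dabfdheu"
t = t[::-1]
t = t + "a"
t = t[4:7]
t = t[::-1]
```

reverse → 'uehdfbad'
+ 'a' → 'uehdfbada'
slice [4:7] → 'fba'
reverse → 'abf'

'abf'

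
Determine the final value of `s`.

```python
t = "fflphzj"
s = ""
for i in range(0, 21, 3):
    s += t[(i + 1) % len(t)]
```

i=0: add t[1]='f' → 'f'
i=3: add t[4]='h' → 'fh'
i=6: add t[0]='f' → 'fhf'
i=9: add t[3]='p' → 'fhfp'
i=12: add t[6]='j' → 'fhfpj'
i=15: add t[2]='l' → 'fhfpjl'
i=18: add t[5]='z' → 'fhfpjlz'

'fhfpjlz'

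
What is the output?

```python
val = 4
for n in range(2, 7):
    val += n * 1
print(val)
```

24

n=2: val = 4+2*1 = 6
n=3: val = 6+3*1 = 9
n=4: val = 9+4*1 = 13
n=5: val = 13+5*1 = 18
n=6: val = 18+6*1 = 24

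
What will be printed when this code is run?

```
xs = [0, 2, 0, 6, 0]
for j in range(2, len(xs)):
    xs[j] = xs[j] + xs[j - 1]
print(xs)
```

j=2: xs[2] = 0+2 = 2 → [0, 2, 2, 6, 0]
j=3: xs[3] = 6+2 = 8 → [0, 2, 2, 8, 0]
j=4: xs[4] = 0+8 = 8 → [0, 2, 2, 8, 8]

[0, 2, 2, 8, 8]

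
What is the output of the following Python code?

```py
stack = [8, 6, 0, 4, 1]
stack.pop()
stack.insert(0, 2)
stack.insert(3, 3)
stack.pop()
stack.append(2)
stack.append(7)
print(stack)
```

[2, 8, 6, 3, 0, 2, 7]

pop() removes 1 → [8, 6, 0, 4]
insert 2 at 0 → [2, 8, 6, 0, 4]
insert 3 at 3 → [2, 8, 6, 3, 0, 4]
pop() removes 4 → [2, 8, 6, 3, 0]
append 2 → [2, 8, 6, 3, 0, 2]
append 7 → [2, 8, 6, 3, 0, 2, 7]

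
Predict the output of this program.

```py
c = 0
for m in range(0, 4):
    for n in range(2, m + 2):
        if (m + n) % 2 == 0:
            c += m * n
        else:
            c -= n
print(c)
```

2

m=1,n=2: odd sum, c = 0-2 = -2
m=2,n=2: even sum, c = (-2)+4 = 2
m=2,n=3: odd sum, c = 2-3 = -1
m=3,n=2: odd sum, c = (-1)-2 = -3
m=3,n=3: even sum, c = (-3)+9 = 6
m=3,n=4: odd sum, c = 6-4 = 2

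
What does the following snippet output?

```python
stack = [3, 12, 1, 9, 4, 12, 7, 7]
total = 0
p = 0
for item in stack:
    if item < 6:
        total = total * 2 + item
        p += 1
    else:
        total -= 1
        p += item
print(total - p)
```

item=3: <6, total = 0*2+3 = 3; p=1
item=12: not <6, total = 3-1 = 2; p=13
item=1: <6, total = 2*2+1 = 5; p=14
item=9: not <6, total = 5-1 = 4; p=23
item=4: <6, total = 4*2+4 = 12; p=24
item=12: not <6, total = 12-1 = 11; p=36
item=7: not <6, total = 11-1 = 10; p=43
item=7: not <6, total = 10-1 = 9; p=50
total-p = 9-50 = -41

-41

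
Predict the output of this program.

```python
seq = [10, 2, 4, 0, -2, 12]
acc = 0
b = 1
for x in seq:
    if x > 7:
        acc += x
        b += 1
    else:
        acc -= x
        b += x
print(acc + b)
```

x=10: >7, acc = 0+10 = 10; b=2
x=2: not >7, acc = 10-2 = 8; b=4
x=4: not >7, acc = 8-4 = 4; b=8
x=0: not >7, acc = 4-0 = 4; b=8
x=-2: not >7, acc = 4-(-2) = 6; b=6
x=12: >7, acc = 6+12 = 18; b=7
acc+b = 18+7 = 25

25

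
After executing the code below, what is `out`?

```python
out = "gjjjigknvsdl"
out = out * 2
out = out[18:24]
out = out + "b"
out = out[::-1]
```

'bldsvnk'

repeat ×2 → 'gjjjigknvsdlgjjjigknvsdl'
slice [18:24] → 'knvsdl'
+ 'b' → 'knvsdlb'
reverse → 'bldsvnk'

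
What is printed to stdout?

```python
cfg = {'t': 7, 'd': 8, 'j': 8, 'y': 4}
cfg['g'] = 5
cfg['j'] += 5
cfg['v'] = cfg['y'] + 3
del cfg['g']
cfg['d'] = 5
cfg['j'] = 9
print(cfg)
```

cfg['g'] = 5 → {'t': 7, 'd': 8, 'j': 8, 'y': 4, 'g': 5}
cfg['j'] = 8+5 = 13 → {'t': 7, 'd': 8, 'j': 13, 'y': 4, 'g': 5}
cfg['v'] = cfg['y']+3 = 7 → {'t': 7, 'd': 8, 'j': 13, 'y': 4, 'g': 5, 'v': 7}
del 'g' → {'t': 7, 'd': 8, 'j': 13, 'y': 4, 'v': 7}
cfg['d'] = 5 → {'t': 7, 'd': 5, 'j': 13, 'y': 4, 'v': 7}
cfg['j'] = 9 → {'t': 7, 'd': 5, 'j': 9, 'y': 4, 'v': 7}

{'t': 7, 'd': 5, 'j': 9, 'y': 4, 'v': 7}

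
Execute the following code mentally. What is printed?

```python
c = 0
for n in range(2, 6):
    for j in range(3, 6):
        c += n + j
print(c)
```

n=2,j=3: c = 0+5 = 5
n=2,j=4: c = 5+6 = 11
n=2,j=5: c = 11+7 = 18
n=3,j=3: c = 18+6 = 24
n=3,j=4: c = 24+7 = 31
n=3,j=5: c = 31+8 = 39
n=4,j=3: c = 39+7 = 46
n=4,j=4: c = 46+8 = 54
n=4,j=5: c = 54+9 = 63
n=5,j=3: c = 63+8 = 71
n=5,j=4: c = 71+9 = 80
n=5,j=5: c = 80+10 = 90

90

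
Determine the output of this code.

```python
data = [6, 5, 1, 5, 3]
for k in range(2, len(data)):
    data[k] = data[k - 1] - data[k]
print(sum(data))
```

10

k=2: data[2] = 5-1 = 4 → [6, 5, 4, 5, 3]
k=3: data[3] = 4-5 = -1 → [6, 5, 4, -1, 3]
k=4: data[4] = (-1)-3 = -4 → [6, 5, 4, -1, -4]
sum = 10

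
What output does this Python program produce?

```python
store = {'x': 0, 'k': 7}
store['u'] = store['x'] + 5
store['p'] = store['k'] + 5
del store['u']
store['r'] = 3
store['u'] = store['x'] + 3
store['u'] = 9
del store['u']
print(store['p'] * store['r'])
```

36

store['u'] = store['x']+5 = 5 → {'x': 0, 'k': 7, 'u': 5}
store['p'] = store['k']+5 = 12 → {'x': 0, 'k': 7, 'u': 5, 'p': 12}
del 'u' → {'x': 0, 'k': 7, 'p': 12}
store['r'] = 3 → {'x': 0, 'k': 7, 'p': 12, 'r': 3}
store['u'] = store['x']+3 = 3 → {'x': 0, 'k': 7, 'p': 12, 'r': 3, 'u': 3}
store['u'] = 9 → {'x': 0, 'k': 7, 'p': 12, 'r': 3, 'u': 9}
del 'u' → {'x': 0, 'k': 7, 'p': 12, 'r': 3}
store['p']*store['r'] = 12*3 = 36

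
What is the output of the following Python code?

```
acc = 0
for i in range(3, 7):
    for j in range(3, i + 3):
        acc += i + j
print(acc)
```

i=3,j=3: acc = 0+6 = 6
i=3,j=4: acc = 6+7 = 13
i=3,j=5: acc = 13+8 = 21
i=4,j=3: acc = 21+7 = 28
i=4,j=4: acc = 28+8 = 36
i=4,j=5: acc = 36+9 = 45
i=4,j=6: acc = 45+10 = 55
i=5,j=3: acc = 55+8 = 63
i=5,j=4: acc = 63+9 = 72
i=5,j=5: acc = 72+10 = 82
i=5,j=6: acc = 82+11 = 93
i=5,j=7: acc = 93+12 = 105
i=6,j=3: acc = 105+9 = 114
i=6,j=4: acc = 114+10 = 124
i=6,j=5: acc = 124+11 = 135
i=6,j=6: acc = 135+12 = 147
i=6,j=7: acc = 147+13 = 160
i=6,j=8: acc = 160+14 = 174

174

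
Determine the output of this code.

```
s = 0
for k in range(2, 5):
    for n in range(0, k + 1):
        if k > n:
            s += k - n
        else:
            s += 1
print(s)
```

22

k=2,n=0: 2>0, s = 0+2 = 2
k=2,n=1: 2>1, s = 2+1 = 3
k=2,n=2: not 2>2, s = 3+1 = 4
k=3,n=0: 3>0, s = 4+3 = 7
k=3,n=1: 3>1, s = 7+2 = 9
k=3,n=2: 3>2, s = 9+1 = 10
k=3,n=3: not 3>3, s = 10+1 = 11
k=4,n=0: 4>0, s = 11+4 = 15
k=4,n=1: 4>1, s = 15+3 = 18
k=4,n=2: 4>2, s = 18+2 = 20
k=4,n=3: 4>3, s = 20+1 = 21
k=4,n=4: not 4>4, s = 21+1 = 22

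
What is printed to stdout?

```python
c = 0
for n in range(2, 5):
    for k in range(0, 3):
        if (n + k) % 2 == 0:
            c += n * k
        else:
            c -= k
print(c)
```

n=2,k=0: even sum, c = 0+0 = 0
n=2,k=1: odd sum, c = 0-1 = -1
n=2,k=2: even sum, c = (-1)+4 = 3
n=3,k=0: odd sum, c = 3-0 = 3
n=3,k=1: even sum, c = 3+3 = 6
n=3,k=2: odd sum, c = 6-2 = 4
n=4,k=0: even sum, c = 4+0 = 4
n=4,k=1: odd sum, c = 4-1 = 3
n=4,k=2: even sum, c = 3+8 = 11

11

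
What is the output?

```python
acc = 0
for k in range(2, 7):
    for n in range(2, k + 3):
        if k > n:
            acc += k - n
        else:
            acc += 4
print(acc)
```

80

k=2,n=2: not 2>2, acc = 0+4 = 4
k=2,n=3: not 2>3, acc = 4+4 = 8
k=2,n=4: not 2>4, acc = 8+4 = 12
k=3,n=2: 3>2, acc = 12+1 = 13
k=3,n=3: not 3>3, acc = 13+4 = 17
k=3,n=4: not 3>4, acc = 17+4 = 21
k=3,n=5: not 3>5, acc = 21+4 = 25
k=4,n=2: 4>2, acc = 25+2 = 27
k=4,n=3: 4>3, acc = 27+1 = 28
k=4,n=4: not 4>4, acc = 28+4 = 32
k=4,n=5: not 4>5, acc = 32+4 = 36
k=4,n=6: not 4>6, acc = 36+4 = 40
k=5,n=2: 5>2, acc = 40+3 = 43
k=5,n=3: 5>3, acc = 43+2 = 45
k=5,n=4: 5>4, acc = 45+1 = 46
k=5,n=5: not 5>5, acc = 46+4 = 50
k=5,n=6: not 5>6, acc = 50+4 = 54
k=5,n=7: not 5>7, acc = 54+4 = 58
k=6,n=2: 6>2, acc = 58+4 = 62
k=6,n=3: 6>3, acc = 62+3 = 65
k=6,n=4: 6>4, acc = 65+2 = 67
k=6,n=5: 6>5, acc = 67+1 = 68
k=6,n=6: not 6>6, acc = 68+4 = 72
k=6,n=7: not 6>7, acc = 72+4 = 76
k=6,n=8: not 6>8, acc = 76+4 = 80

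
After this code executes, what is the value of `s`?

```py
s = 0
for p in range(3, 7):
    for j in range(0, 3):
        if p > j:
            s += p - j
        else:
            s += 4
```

p=3,j=0: 3>0, s = 0+3 = 3
p=3,j=1: 3>1, s = 3+2 = 5
p=3,j=2: 3>2, s = 5+1 = 6
p=4,j=0: 4>0, s = 6+4 = 10
p=4,j=1: 4>1, s = 10+3 = 13
p=4,j=2: 4>2, s = 13+2 = 15
p=5,j=0: 5>0, s = 15+5 = 20
p=5,j=1: 5>1, s = 20+4 = 24
p=5,j=2: 5>2, s = 24+3 = 27
p=6,j=0: 6>0, s = 27+6 = 33
p=6,j=1: 6>1, s = 33+5 = 38
p=6,j=2: 6>2, s = 38+4 = 42

42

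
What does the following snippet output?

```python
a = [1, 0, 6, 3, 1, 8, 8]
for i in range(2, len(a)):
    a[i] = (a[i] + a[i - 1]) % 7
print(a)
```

[1, 0, 6, 2, 3, 4, 5]

i=2: a[2] = (6+0)%7 = 6 → [1, 0, 6, 3, 1, 8, 8]
i=3: a[3] = (3+6)%7 = 2 → [1, 0, 6, 2, 1, 8, 8]
i=4: a[4] = (1+2)%7 = 3 → [1, 0, 6, 2, 3, 8, 8]
i=5: a[5] = (8+3)%7 = 4 → [1, 0, 6, 2, 3, 4, 8]
i=6: a[6] = (8+4)%7 = 5 → [1, 0, 6, 2, 3, 4, 5]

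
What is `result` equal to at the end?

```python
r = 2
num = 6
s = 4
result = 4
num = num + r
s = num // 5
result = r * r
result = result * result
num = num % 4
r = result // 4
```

16

num = 6+2 = 8
s = 8//5 = 1
result = 2*2 = 4
result = 4*4 = 16
num = 8%4 = 0
r = 16//4 = 4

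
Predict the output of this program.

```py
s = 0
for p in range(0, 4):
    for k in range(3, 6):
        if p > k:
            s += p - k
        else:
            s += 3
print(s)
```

p=0,k=3: not 0>3, s = 0+3 = 3
p=0,k=4: not 0>4, s = 3+3 = 6
p=0,k=5: not 0>5, s = 6+3 = 9
p=1,k=3: not 1>3, s = 9+3 = 12
p=1,k=4: not 1>4, s = 12+3 = 15
p=1,k=5: not 1>5, s = 15+3 = 18
p=2,k=3: not 2>3, s = 18+3 = 21
p=2,k=4: not 2>4, s = 21+3 = 24
p=2,k=5: not 2>5, s = 24+3 = 27
p=3,k=3: not 3>3, s = 27+3 = 30
p=3,k=4: not 3>4, s = 30+3 = 33
p=3,k=5: not 3>5, s = 33+3 = 36

36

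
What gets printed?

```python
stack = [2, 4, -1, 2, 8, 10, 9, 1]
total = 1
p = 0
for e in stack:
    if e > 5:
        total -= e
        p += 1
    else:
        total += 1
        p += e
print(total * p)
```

-231

e=2: not >5, total = 1+1 = 2; p=2
e=4: not >5, total = 2+1 = 3; p=6
e=-1: not >5, total = 3+1 = 4; p=5
e=2: not >5, total = 4+1 = 5; p=7
e=8: >5, total = 5-8 = -3; p=8
e=10: >5, total = (-3)-10 = -13; p=9
e=9: >5, total = (-13)-9 = -22; p=10
e=1: not >5, total = (-22)+1 = -21; p=11
total*p = (-21)*11 = -231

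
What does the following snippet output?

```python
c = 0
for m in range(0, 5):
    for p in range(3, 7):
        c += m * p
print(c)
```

m=0,p=3: c = 0+0 = 0
m=0,p=4: c = 0+0 = 0
m=0,p=5: c = 0+0 = 0
m=0,p=6: c = 0+0 = 0
m=1,p=3: c = 0+3 = 3
m=1,p=4: c = 3+4 = 7
m=1,p=5: c = 7+5 = 12
m=1,p=6: c = 12+6 = 18
m=2,p=3: c = 18+6 = 24
m=2,p=4: c = 24+8 = 32
m=2,p=5: c = 32+10 = 42
m=2,p=6: c = 42+12 = 54
m=3,p=3: c = 54+9 = 63
m=3,p=4: c = 63+12 = 75
m=3,p=5: c = 75+15 = 90
m=3,p=6: c = 90+18 = 108
m=4,p=3: c = 108+12 = 120
m=4,p=4: c = 120+16 = 136
m=4,p=5: c = 136+20 = 156
m=4,p=6: c = 156+24 = 180

180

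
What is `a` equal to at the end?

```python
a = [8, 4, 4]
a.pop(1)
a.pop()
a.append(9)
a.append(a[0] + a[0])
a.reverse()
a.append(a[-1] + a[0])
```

pop(1) removes 4 → [8, 4]
pop() removes 4 → [8]
append 9 → [8, 9]
append a[0]+a[0] = 8+8 = 16 → [8, 9, 16]
reverse → [16, 9, 8]
append a[-1]+a[0] = 8+16 = 24 → [16, 9, 8, 24]

[16, 9, 8, 24]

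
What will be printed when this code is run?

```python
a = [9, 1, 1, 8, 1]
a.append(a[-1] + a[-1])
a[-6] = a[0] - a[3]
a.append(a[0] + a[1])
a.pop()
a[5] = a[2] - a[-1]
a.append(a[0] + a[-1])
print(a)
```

append a[-1]+a[-1] = 1+1 = 2 → [9, 1, 1, 8, 1, 2]
a[-6] = a[0]-a[3] = 9-8 = 1 → [1, 1, 1, 8, 1, 2]
append a[0]+a[1] = 1+1 = 2 → [1, 1, 1, 8, 1, 2, 2]
pop() removes 2 → [1, 1, 1, 8, 1, 2]
a[5] = a[2]-a[-1] = 1-2 = -1 → [1, 1, 1, 8, 1, -1]
append a[0]+a[-1] = 1+(-1) = 0 → [1, 1, 1, 8, 1, -1, 0]

[1, 1, 1, 8, 1, -1, 0]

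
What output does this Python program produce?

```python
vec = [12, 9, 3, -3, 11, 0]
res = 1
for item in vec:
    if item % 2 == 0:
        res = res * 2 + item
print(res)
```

28

item=12: even, res = 1*2+12 = 14
item=9: not even
item=3: not even
item=-3: not even
item=11: not even
item=0: even, res = 14*2+0 = 28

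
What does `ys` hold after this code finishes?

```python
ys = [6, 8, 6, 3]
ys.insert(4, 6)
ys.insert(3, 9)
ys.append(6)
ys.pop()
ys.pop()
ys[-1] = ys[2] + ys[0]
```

insert 6 at 4 → [6, 8, 6, 3, 6]
insert 9 at 3 → [6, 8, 6, 9, 3, 6]
append 6 → [6, 8, 6, 9, 3, 6, 6]
pop() removes 6 → [6, 8, 6, 9, 3, 6]
pop() removes 6 → [6, 8, 6, 9, 3]
ys[-1] = ys[2]+ys[0] = 6+6 = 12 → [6, 8, 6, 9, 12]

[6, 8, 6, 9, 12]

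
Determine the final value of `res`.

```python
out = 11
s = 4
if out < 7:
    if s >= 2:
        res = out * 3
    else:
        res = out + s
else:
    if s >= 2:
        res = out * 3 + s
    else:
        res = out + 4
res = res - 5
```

32

out=11, s=4
out < 7 is False; s >= 2 is True
→ res = out * 3 + s = 37
res = 37-5 = 32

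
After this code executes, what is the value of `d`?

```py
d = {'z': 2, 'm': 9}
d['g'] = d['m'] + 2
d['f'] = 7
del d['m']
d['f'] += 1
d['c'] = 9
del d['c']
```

{'z': 2, 'g': 11, 'f': 8}

d['g'] = d['m']+2 = 11 → {'z': 2, 'm': 9, 'g': 11}
d['f'] = 7 → {'z': 2, 'm': 9, 'g': 11, 'f': 7}
del 'm' → {'z': 2, 'g': 11, 'f': 7}
d['f'] = 7+1 = 8 → {'z': 2, 'g': 11, 'f': 8}
d['c'] = 9 → {'z': 2, 'g': 11, 'f': 8, 'c': 9}
del 'c' → {'z': 2, 'g': 11, 'f': 8}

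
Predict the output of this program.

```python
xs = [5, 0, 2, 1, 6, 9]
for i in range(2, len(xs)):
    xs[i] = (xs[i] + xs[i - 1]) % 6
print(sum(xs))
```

13

i=2: xs[2] = (2+0)%6 = 2 → [5, 0, 2, 1, 6, 9]
i=3: xs[3] = (1+2)%6 = 3 → [5, 0, 2, 3, 6, 9]
i=4: xs[4] = (6+3)%6 = 3 → [5, 0, 2, 3, 3, 9]
i=5: xs[5] = (9+3)%6 = 0 → [5, 0, 2, 3, 3, 0]
sum = 13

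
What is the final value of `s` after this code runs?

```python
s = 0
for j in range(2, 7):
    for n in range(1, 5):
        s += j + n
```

130

j=2,n=1: s = 0+3 = 3
j=2,n=2: s = 3+4 = 7
j=2,n=3: s = 7+5 = 12
j=2,n=4: s = 12+6 = 18
j=3,n=1: s = 18+4 = 22
j=3,n=2: s = 22+5 = 27
j=3,n=3: s = 27+6 = 33
j=3,n=4: s = 33+7 = 40
j=4,n=1: s = 40+5 = 45
j=4,n=2: s = 45+6 = 51
j=4,n=3: s = 51+7 = 58
j=4,n=4: s = 58+8 = 66
j=5,n=1: s = 66+6 = 72
j=5,n=2: s = 72+7 = 79
j=5,n=3: s = 79+8 = 87
j=5,n=4: s = 87+9 = 96
j=6,n=1: s = 96+7 = 103
j=6,n=2: s = 103+8 = 111
j=6,n=3: s = 111+9 = 120
j=6,n=4: s = 120+10 = 130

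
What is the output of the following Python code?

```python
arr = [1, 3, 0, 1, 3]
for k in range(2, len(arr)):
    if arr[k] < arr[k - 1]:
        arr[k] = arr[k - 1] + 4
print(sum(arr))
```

k=2: 0<3, arr[2] = 3+4 = 7 → [1, 3, 7, 1, 3]
k=3: 1<7, arr[3] = 7+4 = 11 → [1, 3, 7, 11, 3]
k=4: 3<11, arr[4] = 11+4 = 15 → [1, 3, 7, 11, 15]
sum = 37

37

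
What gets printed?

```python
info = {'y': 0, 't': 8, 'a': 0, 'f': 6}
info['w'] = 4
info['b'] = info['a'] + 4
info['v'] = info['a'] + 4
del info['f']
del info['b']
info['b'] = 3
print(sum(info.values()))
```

info['w'] = 4 → {'y': 0, 't': 8, 'a': 0, 'f': 6, 'w': 4}
info['b'] = info['a']+4 = 4 → {'y': 0, 't': 8, 'a': 0, 'f': 6, 'w': 4, 'b': 4}
info['v'] = info['a']+4 = 4 → {'y': 0, 't': 8, 'a': 0, 'f': 6, 'w': 4, 'b': 4, 'v': 4}
del 'f' → {'y': 0, 't': 8, 'a': 0, 'w': 4, 'b': 4, 'v': 4}
del 'b' → {'y': 0, 't': 8, 'a': 0, 'w': 4, 'v': 4}
info['b'] = 3 → {'y': 0, 't': 8, 'a': 0, 'w': 4, 'v': 4, 'b': 3}
sum of values = 19

19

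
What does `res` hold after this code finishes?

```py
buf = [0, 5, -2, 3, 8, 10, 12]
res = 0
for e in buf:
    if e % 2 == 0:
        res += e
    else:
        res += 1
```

e=0: even, res = 0+0 = 0
e=5: not even, res = 0+1 = 1
e=-2: even, res = 1+(-2) = -1
e=3: not even, res = (-1)+1 = 0
e=8: even, res = 0+8 = 8
e=10: even, res = 8+10 = 18
e=12: even, res = 18+12 = 30

30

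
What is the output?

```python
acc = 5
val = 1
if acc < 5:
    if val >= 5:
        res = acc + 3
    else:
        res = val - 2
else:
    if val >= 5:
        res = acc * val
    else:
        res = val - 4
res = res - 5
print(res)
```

acc=5, val=1
acc < 5 is False; val >= 5 is False
→ res = val - 4 = -3
res = (-3)-5 = -8

-8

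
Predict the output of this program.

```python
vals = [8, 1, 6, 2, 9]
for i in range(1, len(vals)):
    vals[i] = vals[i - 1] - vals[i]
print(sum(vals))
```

i=1: vals[1] = 8-1 = 7 → [8, 7, 6, 2, 9]
i=2: vals[2] = 7-6 = 1 → [8, 7, 1, 2, 9]
i=3: vals[3] = 1-2 = -1 → [8, 7, 1, -1, 9]
i=4: vals[4] = (-1)-9 = -10 → [8, 7, 1, -1, -10]
sum = 5

5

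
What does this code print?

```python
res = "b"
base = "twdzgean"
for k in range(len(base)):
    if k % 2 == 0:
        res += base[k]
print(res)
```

btdga

k=0: add 't' → 'bt'
k=1: skip
k=2: add 'd' → 'btd'
k=3: skip
k=4: add 'g' → 'btdg'
k=5: skip
k=6: add 'a' → 'btdga'
k=7: skip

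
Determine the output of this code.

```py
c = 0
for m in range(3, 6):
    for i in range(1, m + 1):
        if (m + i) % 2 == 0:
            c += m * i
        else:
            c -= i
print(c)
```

69

m=3,i=1: even sum, c = 0+3 = 3
m=3,i=2: odd sum, c = 3-2 = 1
m=3,i=3: even sum, c = 1+9 = 10
m=4,i=1: odd sum, c = 10-1 = 9
m=4,i=2: even sum, c = 9+8 = 17
m=4,i=3: odd sum, c = 17-3 = 14
m=4,i=4: even sum, c = 14+16 = 30
m=5,i=1: even sum, c = 30+5 = 35
m=5,i=2: odd sum, c = 35-2 = 33
m=5,i=3: even sum, c = 33+15 = 48
m=5,i=4: odd sum, c = 48-4 = 44
m=5,i=5: even sum, c = 44+25 = 69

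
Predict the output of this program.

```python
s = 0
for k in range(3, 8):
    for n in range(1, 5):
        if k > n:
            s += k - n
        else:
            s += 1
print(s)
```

k=3,n=1: 3>1, s = 0+2 = 2
k=3,n=2: 3>2, s = 2+1 = 3
k=3,n=3: not 3>3, s = 3+1 = 4
k=3,n=4: not 3>4, s = 4+1 = 5
k=4,n=1: 4>1, s = 5+3 = 8
k=4,n=2: 4>2, s = 8+2 = 10
k=4,n=3: 4>3, s = 10+1 = 11
k=4,n=4: not 4>4, s = 11+1 = 12
k=5,n=1: 5>1, s = 12+4 = 16
k=5,n=2: 5>2, s = 16+3 = 19
k=5,n=3: 5>3, s = 19+2 = 21
k=5,n=4: 5>4, s = 21+1 = 22
k=6,n=1: 6>1, s = 22+5 = 27
k=6,n=2: 6>2, s = 27+4 = 31
k=6,n=3: 6>3, s = 31+3 = 34
k=6,n=4: 6>4, s = 34+2 = 36
k=7,n=1: 7>1, s = 36+6 = 42
k=7,n=2: 7>2, s = 42+5 = 47
k=7,n=3: 7>3, s = 47+4 = 51
k=7,n=4: 7>4, s = 51+3 = 54

54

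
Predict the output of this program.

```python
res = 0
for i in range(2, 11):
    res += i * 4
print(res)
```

216

i=2: res = 0+2*4 = 8
i=3: res = 8+3*4 = 20
i=4: res = 20+4*4 = 36
i=5: res = 36+5*4 = 56
i=6: res = 56+6*4 = 80
i=7: res = 80+7*4 = 108
i=8: res = 108+8*4 = 140
i=9: res = 140+9*4 = 176
i=10: res = 176+10*4 = 216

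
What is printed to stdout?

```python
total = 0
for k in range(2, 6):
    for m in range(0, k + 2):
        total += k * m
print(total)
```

207

k=2,m=0: total = 0+0 = 0
k=2,m=1: total = 0+2 = 2
k=2,m=2: total = 2+4 = 6
k=2,m=3: total = 6+6 = 12
k=3,m=0: total = 12+0 = 12
k=3,m=1: total = 12+3 = 15
k=3,m=2: total = 15+6 = 21
k=3,m=3: total = 21+9 = 30
k=3,m=4: total = 30+12 = 42
k=4,m=0: total = 42+0 = 42
k=4,m=1: total = 42+4 = 46
k=4,m=2: total = 46+8 = 54
k=4,m=3: total = 54+12 = 66
k=4,m=4: total = 66+16 = 82
k=4,m=5: total = 82+20 = 102
k=5,m=0: total = 102+0 = 102
k=5,m=1: total = 102+5 = 107
k=5,m=2: total = 107+10 = 117
k=5,m=3: total = 117+15 = 132
k=5,m=4: total = 132+20 = 152
k=5,m=5: total = 152+25 = 177
k=5,m=6: total = 177+30 = 207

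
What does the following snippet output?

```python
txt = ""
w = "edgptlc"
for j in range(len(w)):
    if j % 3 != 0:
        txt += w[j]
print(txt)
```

j=0: skip
j=1: add 'd' → 'd'
j=2: add 'g' → 'dg'
j=3: skip
j=4: add 't' → 'dgt'
j=5: add 'l' → 'dgtl'
j=6: skip

dgtl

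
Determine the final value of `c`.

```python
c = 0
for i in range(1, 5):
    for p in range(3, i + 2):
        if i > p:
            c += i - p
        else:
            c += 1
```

6

i=2,p=3: not 2>3, c = 0+1 = 1
i=3,p=3: not 3>3, c = 1+1 = 2
i=3,p=4: not 3>4, c = 2+1 = 3
i=4,p=3: 4>3, c = 3+1 = 4
i=4,p=4: not 4>4, c = 4+1 = 5
i=4,p=5: not 4>5, c = 5+1 = 6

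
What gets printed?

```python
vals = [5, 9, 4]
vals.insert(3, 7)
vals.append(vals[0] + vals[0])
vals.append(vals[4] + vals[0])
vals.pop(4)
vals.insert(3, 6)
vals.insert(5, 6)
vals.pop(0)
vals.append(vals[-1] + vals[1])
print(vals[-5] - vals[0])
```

insert 7 at 3 → [5, 9, 4, 7]
append vals[0]+vals[0] = 5+5 = 10 → [5, 9, 4, 7, 10]
append vals[4]+vals[0] = 10+5 = 15 → [5, 9, 4, 7, 10, 15]
pop(4) removes 10 → [5, 9, 4, 7, 15]
insert 6 at 3 → [5, 9, 4, 6, 7, 15]
insert 6 at 5 → [5, 9, 4, 6, 7, 6, 15]
pop(0) removes 5 → [9, 4, 6, 7, 6, 15]
append vals[-1]+vals[1] = 15+4 = 19 → [9, 4, 6, 7, 6, 15, 19]
vals[-5]-vals[0] = 6-9 = -3

-3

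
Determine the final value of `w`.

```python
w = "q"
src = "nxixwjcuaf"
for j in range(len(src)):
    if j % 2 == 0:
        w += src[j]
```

j=0: add 'n' → 'qn'
j=1: skip
j=2: add 'i' → 'qni'
j=3: skip
j=4: add 'w' → 'qniw'
j=5: skip
j=6: add 'c' → 'qniwc'
j=7: skip
j=8: add 'a' → 'qniwca'
j=9: skip

'qniwca'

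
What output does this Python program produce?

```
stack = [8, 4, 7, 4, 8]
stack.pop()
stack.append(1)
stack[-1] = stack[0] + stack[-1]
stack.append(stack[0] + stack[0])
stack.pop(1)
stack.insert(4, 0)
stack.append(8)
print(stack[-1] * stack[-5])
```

pop() removes 8 → [8, 4, 7, 4]
append 1 → [8, 4, 7, 4, 1]
stack[-1] = stack[0]+stack[-1] = 8+1 = 9 → [8, 4, 7, 4, 9]
append stack[0]+stack[0] = 8+8 = 16 → [8, 4, 7, 4, 9, 16]
pop(1) removes 4 → [8, 7, 4, 9, 16]
insert 0 at 4 → [8, 7, 4, 9, 0, 16]
append 8 → [8, 7, 4, 9, 0, 16, 8]
stack[-1]*stack[-5] = 8*4 = 32

32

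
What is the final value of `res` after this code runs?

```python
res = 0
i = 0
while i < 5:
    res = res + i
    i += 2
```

i=0: res = 0+0 = 0
i=2: res = 0+2 = 2
i=4: res = 2+4 = 6

6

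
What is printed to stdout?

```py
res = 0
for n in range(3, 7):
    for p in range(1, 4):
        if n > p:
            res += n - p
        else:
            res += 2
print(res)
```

n=3,p=1: 3>1, res = 0+2 = 2
n=3,p=2: 3>2, res = 2+1 = 3
n=3,p=3: not 3>3, res = 3+2 = 5
n=4,p=1: 4>1, res = 5+3 = 8
n=4,p=2: 4>2, res = 8+2 = 10
n=4,p=3: 4>3, res = 10+1 = 11
n=5,p=1: 5>1, res = 11+4 = 15
n=5,p=2: 5>2, res = 15+3 = 18
n=5,p=3: 5>3, res = 18+2 = 20
n=6,p=1: 6>1, res = 20+5 = 25
n=6,p=2: 6>2, res = 25+4 = 29
n=6,p=3: 6>3, res = 29+3 = 32

32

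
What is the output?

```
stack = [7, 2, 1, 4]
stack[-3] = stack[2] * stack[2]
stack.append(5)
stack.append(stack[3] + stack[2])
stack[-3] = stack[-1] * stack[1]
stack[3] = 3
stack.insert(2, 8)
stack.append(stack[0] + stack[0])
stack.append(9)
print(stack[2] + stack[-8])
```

stack[-3] = stack[2]*stack[2] = 1*1 = 1 → [7, 1, 1, 4]
append 5 → [7, 1, 1, 4, 5]
append stack[3]+stack[2] = 4+1 = 5 → [7, 1, 1, 4, 5, 5]
stack[-3] = stack[-1]*stack[1] = 5*1 = 5 → [7, 1, 1, 5, 5, 5]
stack[3] = 3 → [7, 1, 1, 3, 5, 5]
insert 8 at 2 → [7, 1, 8, 1, 3, 5, 5]
append stack[0]+stack[0] = 7+7 = 14 → [7, 1, 8, 1, 3, 5, 5, 14]
append 9 → [7, 1, 8, 1, 3, 5, 5, 14, 9]
stack[2]+stack[-8] = 8+1 = 9

9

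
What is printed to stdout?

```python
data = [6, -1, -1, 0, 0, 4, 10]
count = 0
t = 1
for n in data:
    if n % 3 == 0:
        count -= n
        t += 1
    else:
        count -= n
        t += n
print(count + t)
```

-2

n=6: %3==0, count = 0-6 = -6; t=2
n=-1: not %3==0, count = (-6)-(-1) = -5; t=1
n=-1: not %3==0, count = (-5)-(-1) = -4; t=0
n=0: %3==0, count = (-4)-0 = -4; t=1
n=0: %3==0, count = (-4)-0 = -4; t=2
n=4: not %3==0, count = (-4)-4 = -8; t=6
n=10: not %3==0, count = (-8)-10 = -18; t=16
count+t = (-18)+16 = -2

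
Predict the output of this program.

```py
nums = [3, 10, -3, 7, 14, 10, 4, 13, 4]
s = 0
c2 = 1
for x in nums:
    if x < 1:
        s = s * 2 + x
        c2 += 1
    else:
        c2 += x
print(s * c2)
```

-201

x=3: not <1; c2=4
x=10: not <1; c2=14
x=-3: <1, s = 0*2+(-3) = -3; c2=15
x=7: not <1; c2=22
x=14: not <1; c2=36
x=10: not <1; c2=46
x=4: not <1; c2=50
x=13: not <1; c2=63
x=4: not <1; c2=67
s*c2 = (-3)*67 = -201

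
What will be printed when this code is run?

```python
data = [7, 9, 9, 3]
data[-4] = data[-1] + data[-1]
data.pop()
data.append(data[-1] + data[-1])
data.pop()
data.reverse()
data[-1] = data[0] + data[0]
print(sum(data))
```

36

data[-4] = data[-1]+data[-1] = 3+3 = 6 → [6, 9, 9, 3]
pop() removes 3 → [6, 9, 9]
append data[-1]+data[-1] = 9+9 = 18 → [6, 9, 9, 18]
pop() removes 18 → [6, 9, 9]
reverse → [9, 9, 6]
data[-1] = data[0]+data[0] = 9+9 = 18 → [9, 9, 18]
sum = 36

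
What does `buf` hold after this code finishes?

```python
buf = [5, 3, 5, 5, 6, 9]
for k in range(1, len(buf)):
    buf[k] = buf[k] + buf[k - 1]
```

[5, 8, 13, 18, 24, 33]

k=1: buf[1] = 3+5 = 8 → [5, 8, 5, 5, 6, 9]
k=2: buf[2] = 5+8 = 13 → [5, 8, 13, 5, 6, 9]
k=3: buf[3] = 5+13 = 18 → [5, 8, 13, 18, 6, 9]
k=4: buf[4] = 6+18 = 24 → [5, 8, 13, 18, 24, 9]
k=5: buf[5] = 9+24 = 33 → [5, 8, 13, 18, 24, 33]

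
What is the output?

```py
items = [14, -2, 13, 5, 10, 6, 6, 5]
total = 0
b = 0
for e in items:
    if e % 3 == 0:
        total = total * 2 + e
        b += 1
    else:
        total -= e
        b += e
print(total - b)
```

e=14: not %3==0, total = 0-14 = -14; b=14
e=-2: not %3==0, total = (-14)-(-2) = -12; b=12
e=13: not %3==0, total = (-12)-13 = -25; b=25
e=5: not %3==0, total = (-25)-5 = -30; b=30
e=10: not %3==0, total = (-30)-10 = -40; b=40
e=6: %3==0, total = (-40)*2+6 = -74; b=41
e=6: %3==0, total = (-74)*2+6 = -142; b=42
e=5: not %3==0, total = (-142)-5 = -147; b=47
total-b = (-147)-47 = -194

-194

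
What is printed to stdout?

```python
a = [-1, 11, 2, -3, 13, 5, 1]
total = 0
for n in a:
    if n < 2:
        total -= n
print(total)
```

n=-1: <2, total = 0-(-1) = 1
n=11: not <2
n=2: not <2
n=-3: <2, total = 1-(-3) = 4
n=13: not <2
n=5: not <2
n=1: <2, total = 4-1 = 3

3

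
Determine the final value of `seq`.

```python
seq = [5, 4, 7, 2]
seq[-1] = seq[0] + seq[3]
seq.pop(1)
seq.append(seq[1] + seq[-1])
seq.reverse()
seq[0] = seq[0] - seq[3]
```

seq[-1] = seq[0]+seq[3] = 5+2 = 7 → [5, 4, 7, 7]
pop(1) removes 4 → [5, 7, 7]
append seq[1]+seq[-1] = 7+7 = 14 → [5, 7, 7, 14]
reverse → [14, 7, 7, 5]
seq[0] = seq[0]-seq[3] = 14-5 = 9 → [9, 7, 7, 5]

[9, 7, 7, 5]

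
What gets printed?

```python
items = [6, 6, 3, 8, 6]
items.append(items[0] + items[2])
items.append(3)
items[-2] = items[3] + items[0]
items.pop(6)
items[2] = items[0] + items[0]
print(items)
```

append items[0]+items[2] = 6+3 = 9 → [6, 6, 3, 8, 6, 9]
append 3 → [6, 6, 3, 8, 6, 9, 3]
items[-2] = items[3]+items[0] = 8+6 = 14 → [6, 6, 3, 8, 6, 14, 3]
pop(6) removes 3 → [6, 6, 3, 8, 6, 14]
items[2] = items[0]+items[0] = 6+6 = 12 → [6, 6, 12, 8, 6, 14]

[6, 6, 12, 8, 6, 14]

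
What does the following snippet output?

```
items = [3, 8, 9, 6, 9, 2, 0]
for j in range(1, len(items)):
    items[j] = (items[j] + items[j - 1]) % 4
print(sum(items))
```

13

j=1: items[1] = (8+3)%4 = 3 → [3, 3, 9, 6, 9, 2, 0]
j=2: items[2] = (9+3)%4 = 0 → [3, 3, 0, 6, 9, 2, 0]
j=3: items[3] = (6+0)%4 = 2 → [3, 3, 0, 2, 9, 2, 0]
j=4: items[4] = (9+2)%4 = 3 → [3, 3, 0, 2, 3, 2, 0]
j=5: items[5] = (2+3)%4 = 1 → [3, 3, 0, 2, 3, 1, 0]
j=6: items[6] = (0+1)%4 = 1 → [3, 3, 0, 2, 3, 1, 1]
sum = 13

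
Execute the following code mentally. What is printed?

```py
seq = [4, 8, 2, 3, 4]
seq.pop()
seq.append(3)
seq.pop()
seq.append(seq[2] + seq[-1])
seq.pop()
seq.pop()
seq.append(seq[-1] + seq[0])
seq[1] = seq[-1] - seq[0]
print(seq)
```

pop() removes 4 → [4, 8, 2, 3]
append 3 → [4, 8, 2, 3, 3]
pop() removes 3 → [4, 8, 2, 3]
append seq[2]+seq[-1] = 2+3 = 5 → [4, 8, 2, 3, 5]
pop() removes 5 → [4, 8, 2, 3]
pop() removes 3 → [4, 8, 2]
append seq[-1]+seq[0] = 2+4 = 6 → [4, 8, 2, 6]
seq[1] = seq[-1]-seq[0] = 6-4 = 2 → [4, 2, 2, 6]

[4, 2, 2, 6]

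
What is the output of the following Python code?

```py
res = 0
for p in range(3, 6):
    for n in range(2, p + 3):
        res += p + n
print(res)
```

p=3,n=2: res = 0+5 = 5
p=3,n=3: res = 5+6 = 11
p=3,n=4: res = 11+7 = 18
p=3,n=5: res = 18+8 = 26
p=4,n=2: res = 26+6 = 32
p=4,n=3: res = 32+7 = 39
p=4,n=4: res = 39+8 = 47
p=4,n=5: res = 47+9 = 56
p=4,n=6: res = 56+10 = 66
p=5,n=2: res = 66+7 = 73
p=5,n=3: res = 73+8 = 81
p=5,n=4: res = 81+9 = 90
p=5,n=5: res = 90+10 = 100
p=5,n=6: res = 100+11 = 111
p=5,n=7: res = 111+12 = 123

123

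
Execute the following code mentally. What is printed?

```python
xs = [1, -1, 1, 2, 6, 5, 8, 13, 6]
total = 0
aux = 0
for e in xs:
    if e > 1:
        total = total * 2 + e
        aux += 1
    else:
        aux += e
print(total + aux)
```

271

e=1: not >1; aux=1
e=-1: not >1; aux=0
e=1: not >1; aux=1
e=2: >1, total = 0*2+2 = 2; aux=2
e=6: >1, total = 2*2+6 = 10; aux=3
e=5: >1, total = 10*2+5 = 25; aux=4
e=8: >1, total = 25*2+8 = 58; aux=5
e=13: >1, total = 58*2+13 = 129; aux=6
e=6: >1, total = 129*2+6 = 264; aux=7
total+aux = 264+7 = 271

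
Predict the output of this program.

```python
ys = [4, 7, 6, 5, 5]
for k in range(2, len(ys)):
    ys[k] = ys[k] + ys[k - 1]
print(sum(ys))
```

k=2: ys[2] = 6+7 = 13 → [4, 7, 13, 5, 5]
k=3: ys[3] = 5+13 = 18 → [4, 7, 13, 18, 5]
k=4: ys[4] = 5+18 = 23 → [4, 7, 13, 18, 23]
sum = 65

65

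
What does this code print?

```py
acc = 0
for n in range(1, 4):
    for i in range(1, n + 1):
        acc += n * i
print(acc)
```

n=1,i=1: acc = 0+1 = 1
n=2,i=1: acc = 1+2 = 3
n=2,i=2: acc = 3+4 = 7
n=3,i=1: acc = 7+3 = 10
n=3,i=2: acc = 10+6 = 16
n=3,i=3: acc = 16+9 = 25

25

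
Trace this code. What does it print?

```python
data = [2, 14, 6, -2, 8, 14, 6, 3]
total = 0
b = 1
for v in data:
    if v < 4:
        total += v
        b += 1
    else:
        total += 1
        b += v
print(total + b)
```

60

v=2: <4, total = 0+2 = 2; b=2
v=14: not <4, total = 2+1 = 3; b=16
v=6: not <4, total = 3+1 = 4; b=22
v=-2: <4, total = 4+(-2) = 2; b=23
v=8: not <4, total = 2+1 = 3; b=31
v=14: not <4, total = 3+1 = 4; b=45
v=6: not <4, total = 4+1 = 5; b=51
v=3: <4, total = 5+3 = 8; b=52
total+b = 8+52 = 60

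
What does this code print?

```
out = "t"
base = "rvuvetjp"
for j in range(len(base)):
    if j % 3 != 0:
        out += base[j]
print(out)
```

tvuetp

j=0: skip
j=1: add 'v' → 'tv'
j=2: add 'u' → 'tvu'
j=3: skip
j=4: add 'e' → 'tvue'
j=5: add 't' → 'tvuet'
j=6: skip
j=7: add 'p' → 'tvuetp'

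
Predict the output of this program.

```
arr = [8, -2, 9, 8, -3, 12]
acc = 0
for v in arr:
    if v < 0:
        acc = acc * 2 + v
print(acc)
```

v=8: not <0
v=-2: <0, acc = 0*2+(-2) = -2
v=9: not <0
v=8: not <0
v=-3: <0, acc = (-2)*2+(-3) = -7
v=12: not <0

-7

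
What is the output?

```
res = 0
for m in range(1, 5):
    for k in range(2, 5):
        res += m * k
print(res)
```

m=1,k=2: res = 0+2 = 2
m=1,k=3: res = 2+3 = 5
m=1,k=4: res = 5+4 = 9
m=2,k=2: res = 9+4 = 13
m=2,k=3: res = 13+6 = 19
m=2,k=4: res = 19+8 = 27
m=3,k=2: res = 27+6 = 33
m=3,k=3: res = 33+9 = 42
m=3,k=4: res = 42+12 = 54
m=4,k=2: res = 54+8 = 62
m=4,k=3: res = 62+12 = 74
m=4,k=4: res = 74+16 = 90

90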